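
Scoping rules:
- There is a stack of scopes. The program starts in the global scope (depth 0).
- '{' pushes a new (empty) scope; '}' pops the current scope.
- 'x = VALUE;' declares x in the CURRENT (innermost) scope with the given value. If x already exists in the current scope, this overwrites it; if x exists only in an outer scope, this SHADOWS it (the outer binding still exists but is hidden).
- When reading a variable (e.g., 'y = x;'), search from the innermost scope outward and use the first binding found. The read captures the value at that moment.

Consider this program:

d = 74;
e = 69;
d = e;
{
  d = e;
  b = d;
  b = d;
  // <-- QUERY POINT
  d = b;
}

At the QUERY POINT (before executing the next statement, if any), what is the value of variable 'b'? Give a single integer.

Step 1: declare d=74 at depth 0
Step 2: declare e=69 at depth 0
Step 3: declare d=(read e)=69 at depth 0
Step 4: enter scope (depth=1)
Step 5: declare d=(read e)=69 at depth 1
Step 6: declare b=(read d)=69 at depth 1
Step 7: declare b=(read d)=69 at depth 1
Visible at query point: b=69 d=69 e=69

Answer: 69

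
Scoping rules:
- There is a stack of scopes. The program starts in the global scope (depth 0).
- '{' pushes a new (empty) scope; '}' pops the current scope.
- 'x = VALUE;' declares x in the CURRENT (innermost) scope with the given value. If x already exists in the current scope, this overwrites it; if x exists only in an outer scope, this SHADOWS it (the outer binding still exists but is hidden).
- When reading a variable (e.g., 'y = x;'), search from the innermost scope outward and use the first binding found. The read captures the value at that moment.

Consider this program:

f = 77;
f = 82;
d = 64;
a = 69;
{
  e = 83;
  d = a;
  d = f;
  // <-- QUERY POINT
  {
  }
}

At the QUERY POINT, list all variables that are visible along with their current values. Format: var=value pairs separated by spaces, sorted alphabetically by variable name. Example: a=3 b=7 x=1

Step 1: declare f=77 at depth 0
Step 2: declare f=82 at depth 0
Step 3: declare d=64 at depth 0
Step 4: declare a=69 at depth 0
Step 5: enter scope (depth=1)
Step 6: declare e=83 at depth 1
Step 7: declare d=(read a)=69 at depth 1
Step 8: declare d=(read f)=82 at depth 1
Visible at query point: a=69 d=82 e=83 f=82

Answer: a=69 d=82 e=83 f=82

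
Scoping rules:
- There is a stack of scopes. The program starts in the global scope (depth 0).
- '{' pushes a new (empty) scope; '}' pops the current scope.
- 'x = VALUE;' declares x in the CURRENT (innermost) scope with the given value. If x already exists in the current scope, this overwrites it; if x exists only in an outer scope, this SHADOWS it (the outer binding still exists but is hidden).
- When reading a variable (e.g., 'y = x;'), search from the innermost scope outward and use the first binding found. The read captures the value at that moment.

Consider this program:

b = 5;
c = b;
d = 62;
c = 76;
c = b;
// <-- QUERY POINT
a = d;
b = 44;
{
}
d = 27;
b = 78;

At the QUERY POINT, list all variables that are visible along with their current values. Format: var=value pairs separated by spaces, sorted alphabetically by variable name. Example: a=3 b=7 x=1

Step 1: declare b=5 at depth 0
Step 2: declare c=(read b)=5 at depth 0
Step 3: declare d=62 at depth 0
Step 4: declare c=76 at depth 0
Step 5: declare c=(read b)=5 at depth 0
Visible at query point: b=5 c=5 d=62

Answer: b=5 c=5 d=62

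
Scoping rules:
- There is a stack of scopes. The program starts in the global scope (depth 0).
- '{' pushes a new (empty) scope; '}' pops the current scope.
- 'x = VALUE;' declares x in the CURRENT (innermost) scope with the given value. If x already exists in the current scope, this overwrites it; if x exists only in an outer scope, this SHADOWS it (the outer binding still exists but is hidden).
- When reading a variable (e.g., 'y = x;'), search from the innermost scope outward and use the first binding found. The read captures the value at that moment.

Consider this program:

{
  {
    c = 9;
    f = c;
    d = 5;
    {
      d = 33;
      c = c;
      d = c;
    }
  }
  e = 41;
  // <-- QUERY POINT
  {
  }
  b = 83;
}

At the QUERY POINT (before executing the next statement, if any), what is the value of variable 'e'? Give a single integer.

Step 1: enter scope (depth=1)
Step 2: enter scope (depth=2)
Step 3: declare c=9 at depth 2
Step 4: declare f=(read c)=9 at depth 2
Step 5: declare d=5 at depth 2
Step 6: enter scope (depth=3)
Step 7: declare d=33 at depth 3
Step 8: declare c=(read c)=9 at depth 3
Step 9: declare d=(read c)=9 at depth 3
Step 10: exit scope (depth=2)
Step 11: exit scope (depth=1)
Step 12: declare e=41 at depth 1
Visible at query point: e=41

Answer: 41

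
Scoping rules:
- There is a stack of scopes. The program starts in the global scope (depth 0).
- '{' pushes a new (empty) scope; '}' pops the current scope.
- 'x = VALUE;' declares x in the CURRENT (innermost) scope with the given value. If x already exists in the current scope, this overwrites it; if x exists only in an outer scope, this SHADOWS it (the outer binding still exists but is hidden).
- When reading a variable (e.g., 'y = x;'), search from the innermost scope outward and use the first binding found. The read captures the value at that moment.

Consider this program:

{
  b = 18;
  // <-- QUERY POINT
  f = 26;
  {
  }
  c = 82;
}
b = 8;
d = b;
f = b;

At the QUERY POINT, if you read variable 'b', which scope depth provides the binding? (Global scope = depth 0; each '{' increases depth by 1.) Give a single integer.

Step 1: enter scope (depth=1)
Step 2: declare b=18 at depth 1
Visible at query point: b=18

Answer: 1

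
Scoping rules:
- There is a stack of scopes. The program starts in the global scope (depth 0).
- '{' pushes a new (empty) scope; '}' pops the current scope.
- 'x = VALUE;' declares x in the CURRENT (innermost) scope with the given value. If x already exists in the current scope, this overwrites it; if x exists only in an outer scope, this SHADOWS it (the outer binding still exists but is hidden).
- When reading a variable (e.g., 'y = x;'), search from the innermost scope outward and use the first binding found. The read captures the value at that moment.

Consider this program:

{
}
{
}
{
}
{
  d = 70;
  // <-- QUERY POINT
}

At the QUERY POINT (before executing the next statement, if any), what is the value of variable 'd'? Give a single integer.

Answer: 70

Derivation:
Step 1: enter scope (depth=1)
Step 2: exit scope (depth=0)
Step 3: enter scope (depth=1)
Step 4: exit scope (depth=0)
Step 5: enter scope (depth=1)
Step 6: exit scope (depth=0)
Step 7: enter scope (depth=1)
Step 8: declare d=70 at depth 1
Visible at query point: d=70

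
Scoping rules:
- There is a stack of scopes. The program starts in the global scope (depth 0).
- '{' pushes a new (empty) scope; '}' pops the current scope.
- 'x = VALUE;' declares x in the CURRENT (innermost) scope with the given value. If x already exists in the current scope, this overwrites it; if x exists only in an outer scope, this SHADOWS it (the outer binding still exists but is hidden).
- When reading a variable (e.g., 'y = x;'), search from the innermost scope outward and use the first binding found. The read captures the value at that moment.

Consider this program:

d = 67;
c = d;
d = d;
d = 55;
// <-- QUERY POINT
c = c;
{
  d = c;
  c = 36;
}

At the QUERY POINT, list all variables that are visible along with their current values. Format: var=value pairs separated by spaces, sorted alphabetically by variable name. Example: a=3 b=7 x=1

Answer: c=67 d=55

Derivation:
Step 1: declare d=67 at depth 0
Step 2: declare c=(read d)=67 at depth 0
Step 3: declare d=(read d)=67 at depth 0
Step 4: declare d=55 at depth 0
Visible at query point: c=67 d=55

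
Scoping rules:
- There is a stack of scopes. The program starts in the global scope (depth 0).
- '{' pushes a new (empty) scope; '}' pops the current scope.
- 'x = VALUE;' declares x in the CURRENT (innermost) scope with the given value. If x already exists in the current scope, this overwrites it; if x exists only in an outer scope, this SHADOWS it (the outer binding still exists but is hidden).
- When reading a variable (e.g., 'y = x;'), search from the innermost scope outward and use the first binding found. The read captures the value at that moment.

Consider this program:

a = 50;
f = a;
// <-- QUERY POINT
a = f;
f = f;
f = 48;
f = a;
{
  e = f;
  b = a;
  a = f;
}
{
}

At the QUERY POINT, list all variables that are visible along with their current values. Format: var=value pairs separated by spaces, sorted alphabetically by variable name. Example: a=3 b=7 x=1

Step 1: declare a=50 at depth 0
Step 2: declare f=(read a)=50 at depth 0
Visible at query point: a=50 f=50

Answer: a=50 f=50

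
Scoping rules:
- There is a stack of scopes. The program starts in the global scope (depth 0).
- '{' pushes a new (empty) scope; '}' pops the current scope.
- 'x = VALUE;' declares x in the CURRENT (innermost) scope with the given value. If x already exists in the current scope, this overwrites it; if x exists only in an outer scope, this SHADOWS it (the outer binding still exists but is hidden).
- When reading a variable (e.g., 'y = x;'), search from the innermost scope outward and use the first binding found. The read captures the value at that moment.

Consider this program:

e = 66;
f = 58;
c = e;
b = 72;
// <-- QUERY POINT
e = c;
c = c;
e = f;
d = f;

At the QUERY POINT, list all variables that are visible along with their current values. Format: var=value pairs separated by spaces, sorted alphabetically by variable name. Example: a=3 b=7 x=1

Answer: b=72 c=66 e=66 f=58

Derivation:
Step 1: declare e=66 at depth 0
Step 2: declare f=58 at depth 0
Step 3: declare c=(read e)=66 at depth 0
Step 4: declare b=72 at depth 0
Visible at query point: b=72 c=66 e=66 f=58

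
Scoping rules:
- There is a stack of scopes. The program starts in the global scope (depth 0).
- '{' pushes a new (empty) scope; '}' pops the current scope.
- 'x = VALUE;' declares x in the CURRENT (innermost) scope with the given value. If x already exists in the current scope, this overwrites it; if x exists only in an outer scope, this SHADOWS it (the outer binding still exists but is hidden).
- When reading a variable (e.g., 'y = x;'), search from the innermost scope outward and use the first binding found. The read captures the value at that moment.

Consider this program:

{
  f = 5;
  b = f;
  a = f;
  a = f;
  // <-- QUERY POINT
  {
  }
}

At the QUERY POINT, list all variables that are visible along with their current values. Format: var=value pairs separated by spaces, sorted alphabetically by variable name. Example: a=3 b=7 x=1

Answer: a=5 b=5 f=5

Derivation:
Step 1: enter scope (depth=1)
Step 2: declare f=5 at depth 1
Step 3: declare b=(read f)=5 at depth 1
Step 4: declare a=(read f)=5 at depth 1
Step 5: declare a=(read f)=5 at depth 1
Visible at query point: a=5 b=5 f=5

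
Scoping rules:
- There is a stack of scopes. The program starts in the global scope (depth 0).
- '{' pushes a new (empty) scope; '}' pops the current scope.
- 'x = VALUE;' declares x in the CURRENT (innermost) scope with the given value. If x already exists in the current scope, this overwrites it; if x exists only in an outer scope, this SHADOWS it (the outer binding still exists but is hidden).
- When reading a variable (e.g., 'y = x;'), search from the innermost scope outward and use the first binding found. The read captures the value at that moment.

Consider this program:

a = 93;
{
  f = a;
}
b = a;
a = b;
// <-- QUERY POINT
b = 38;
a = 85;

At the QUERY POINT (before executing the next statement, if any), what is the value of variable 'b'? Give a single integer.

Answer: 93

Derivation:
Step 1: declare a=93 at depth 0
Step 2: enter scope (depth=1)
Step 3: declare f=(read a)=93 at depth 1
Step 4: exit scope (depth=0)
Step 5: declare b=(read a)=93 at depth 0
Step 6: declare a=(read b)=93 at depth 0
Visible at query point: a=93 b=93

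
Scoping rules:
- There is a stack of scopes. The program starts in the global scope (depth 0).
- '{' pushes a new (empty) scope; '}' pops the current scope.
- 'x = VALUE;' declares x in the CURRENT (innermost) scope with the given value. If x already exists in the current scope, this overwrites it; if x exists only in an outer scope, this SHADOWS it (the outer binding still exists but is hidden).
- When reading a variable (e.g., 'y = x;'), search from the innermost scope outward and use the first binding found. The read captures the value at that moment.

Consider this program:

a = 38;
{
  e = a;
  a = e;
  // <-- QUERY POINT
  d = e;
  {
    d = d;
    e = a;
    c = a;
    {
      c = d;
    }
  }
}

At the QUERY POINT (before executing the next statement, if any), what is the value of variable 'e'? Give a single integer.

Step 1: declare a=38 at depth 0
Step 2: enter scope (depth=1)
Step 3: declare e=(read a)=38 at depth 1
Step 4: declare a=(read e)=38 at depth 1
Visible at query point: a=38 e=38

Answer: 38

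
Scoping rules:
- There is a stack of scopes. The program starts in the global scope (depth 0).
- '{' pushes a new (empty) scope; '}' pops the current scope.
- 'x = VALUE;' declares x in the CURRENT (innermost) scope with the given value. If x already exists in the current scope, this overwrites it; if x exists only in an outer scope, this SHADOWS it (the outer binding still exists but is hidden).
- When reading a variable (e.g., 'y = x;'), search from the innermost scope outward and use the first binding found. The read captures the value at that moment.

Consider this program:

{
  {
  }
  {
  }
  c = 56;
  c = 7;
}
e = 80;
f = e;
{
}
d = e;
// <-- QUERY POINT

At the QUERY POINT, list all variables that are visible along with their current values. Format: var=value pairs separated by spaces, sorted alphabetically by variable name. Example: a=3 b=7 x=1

Step 1: enter scope (depth=1)
Step 2: enter scope (depth=2)
Step 3: exit scope (depth=1)
Step 4: enter scope (depth=2)
Step 5: exit scope (depth=1)
Step 6: declare c=56 at depth 1
Step 7: declare c=7 at depth 1
Step 8: exit scope (depth=0)
Step 9: declare e=80 at depth 0
Step 10: declare f=(read e)=80 at depth 0
Step 11: enter scope (depth=1)
Step 12: exit scope (depth=0)
Step 13: declare d=(read e)=80 at depth 0
Visible at query point: d=80 e=80 f=80

Answer: d=80 e=80 f=80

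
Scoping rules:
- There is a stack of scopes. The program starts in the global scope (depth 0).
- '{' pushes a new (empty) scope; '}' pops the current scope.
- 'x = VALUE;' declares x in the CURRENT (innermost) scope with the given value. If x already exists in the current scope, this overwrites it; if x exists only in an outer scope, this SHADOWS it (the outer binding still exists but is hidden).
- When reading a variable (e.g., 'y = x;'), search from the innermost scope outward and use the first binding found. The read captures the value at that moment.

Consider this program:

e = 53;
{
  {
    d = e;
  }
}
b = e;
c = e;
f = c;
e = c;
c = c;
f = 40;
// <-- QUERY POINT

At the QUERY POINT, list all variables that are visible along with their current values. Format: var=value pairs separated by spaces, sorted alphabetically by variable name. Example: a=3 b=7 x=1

Step 1: declare e=53 at depth 0
Step 2: enter scope (depth=1)
Step 3: enter scope (depth=2)
Step 4: declare d=(read e)=53 at depth 2
Step 5: exit scope (depth=1)
Step 6: exit scope (depth=0)
Step 7: declare b=(read e)=53 at depth 0
Step 8: declare c=(read e)=53 at depth 0
Step 9: declare f=(read c)=53 at depth 0
Step 10: declare e=(read c)=53 at depth 0
Step 11: declare c=(read c)=53 at depth 0
Step 12: declare f=40 at depth 0
Visible at query point: b=53 c=53 e=53 f=40

Answer: b=53 c=53 e=53 f=40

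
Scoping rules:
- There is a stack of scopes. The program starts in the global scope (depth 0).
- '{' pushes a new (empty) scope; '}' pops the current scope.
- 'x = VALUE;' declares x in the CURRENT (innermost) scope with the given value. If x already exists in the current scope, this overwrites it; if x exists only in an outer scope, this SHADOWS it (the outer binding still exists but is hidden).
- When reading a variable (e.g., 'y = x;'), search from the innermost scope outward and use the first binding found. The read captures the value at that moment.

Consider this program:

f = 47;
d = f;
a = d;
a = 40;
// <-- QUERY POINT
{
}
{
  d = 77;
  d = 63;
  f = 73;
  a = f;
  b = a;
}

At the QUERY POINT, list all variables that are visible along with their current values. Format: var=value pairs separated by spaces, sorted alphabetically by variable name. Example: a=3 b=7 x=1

Step 1: declare f=47 at depth 0
Step 2: declare d=(read f)=47 at depth 0
Step 3: declare a=(read d)=47 at depth 0
Step 4: declare a=40 at depth 0
Visible at query point: a=40 d=47 f=47

Answer: a=40 d=47 f=47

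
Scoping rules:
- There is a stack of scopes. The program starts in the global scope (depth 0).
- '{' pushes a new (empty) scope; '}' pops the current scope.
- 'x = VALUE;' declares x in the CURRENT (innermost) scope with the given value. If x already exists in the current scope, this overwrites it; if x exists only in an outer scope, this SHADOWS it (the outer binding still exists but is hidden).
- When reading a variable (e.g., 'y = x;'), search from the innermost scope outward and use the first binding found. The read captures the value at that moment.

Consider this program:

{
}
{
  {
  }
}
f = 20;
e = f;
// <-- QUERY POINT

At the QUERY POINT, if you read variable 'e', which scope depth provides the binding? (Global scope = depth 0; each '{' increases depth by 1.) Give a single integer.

Answer: 0

Derivation:
Step 1: enter scope (depth=1)
Step 2: exit scope (depth=0)
Step 3: enter scope (depth=1)
Step 4: enter scope (depth=2)
Step 5: exit scope (depth=1)
Step 6: exit scope (depth=0)
Step 7: declare f=20 at depth 0
Step 8: declare e=(read f)=20 at depth 0
Visible at query point: e=20 f=20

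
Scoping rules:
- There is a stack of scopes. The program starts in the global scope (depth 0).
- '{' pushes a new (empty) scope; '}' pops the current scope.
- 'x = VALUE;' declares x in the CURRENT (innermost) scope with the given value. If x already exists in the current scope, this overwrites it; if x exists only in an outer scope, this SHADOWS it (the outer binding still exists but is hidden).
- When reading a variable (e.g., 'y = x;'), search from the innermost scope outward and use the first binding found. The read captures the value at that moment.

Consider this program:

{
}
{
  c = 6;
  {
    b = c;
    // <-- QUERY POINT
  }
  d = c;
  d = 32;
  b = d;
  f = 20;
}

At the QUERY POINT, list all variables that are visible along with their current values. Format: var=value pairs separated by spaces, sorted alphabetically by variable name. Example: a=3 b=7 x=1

Answer: b=6 c=6

Derivation:
Step 1: enter scope (depth=1)
Step 2: exit scope (depth=0)
Step 3: enter scope (depth=1)
Step 4: declare c=6 at depth 1
Step 5: enter scope (depth=2)
Step 6: declare b=(read c)=6 at depth 2
Visible at query point: b=6 c=6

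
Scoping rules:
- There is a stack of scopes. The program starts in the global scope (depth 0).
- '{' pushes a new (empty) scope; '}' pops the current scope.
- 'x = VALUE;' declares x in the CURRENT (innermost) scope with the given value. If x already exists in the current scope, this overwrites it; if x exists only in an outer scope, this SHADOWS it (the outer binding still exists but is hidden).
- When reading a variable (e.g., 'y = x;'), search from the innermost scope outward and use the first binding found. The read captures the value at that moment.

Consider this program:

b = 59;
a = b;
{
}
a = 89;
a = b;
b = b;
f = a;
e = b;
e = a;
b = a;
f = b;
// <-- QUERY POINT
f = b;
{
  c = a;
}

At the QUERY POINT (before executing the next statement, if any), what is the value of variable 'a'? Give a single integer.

Step 1: declare b=59 at depth 0
Step 2: declare a=(read b)=59 at depth 0
Step 3: enter scope (depth=1)
Step 4: exit scope (depth=0)
Step 5: declare a=89 at depth 0
Step 6: declare a=(read b)=59 at depth 0
Step 7: declare b=(read b)=59 at depth 0
Step 8: declare f=(read a)=59 at depth 0
Step 9: declare e=(read b)=59 at depth 0
Step 10: declare e=(read a)=59 at depth 0
Step 11: declare b=(read a)=59 at depth 0
Step 12: declare f=(read b)=59 at depth 0
Visible at query point: a=59 b=59 e=59 f=59

Answer: 59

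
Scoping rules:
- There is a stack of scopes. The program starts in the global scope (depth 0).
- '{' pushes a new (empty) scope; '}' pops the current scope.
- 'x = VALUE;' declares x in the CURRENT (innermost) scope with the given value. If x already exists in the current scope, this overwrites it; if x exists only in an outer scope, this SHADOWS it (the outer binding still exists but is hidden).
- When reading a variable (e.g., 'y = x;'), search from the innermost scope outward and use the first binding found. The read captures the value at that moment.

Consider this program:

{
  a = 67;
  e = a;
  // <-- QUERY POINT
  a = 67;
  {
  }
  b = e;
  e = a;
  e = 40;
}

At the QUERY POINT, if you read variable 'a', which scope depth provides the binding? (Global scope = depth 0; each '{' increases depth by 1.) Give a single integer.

Answer: 1

Derivation:
Step 1: enter scope (depth=1)
Step 2: declare a=67 at depth 1
Step 3: declare e=(read a)=67 at depth 1
Visible at query point: a=67 e=67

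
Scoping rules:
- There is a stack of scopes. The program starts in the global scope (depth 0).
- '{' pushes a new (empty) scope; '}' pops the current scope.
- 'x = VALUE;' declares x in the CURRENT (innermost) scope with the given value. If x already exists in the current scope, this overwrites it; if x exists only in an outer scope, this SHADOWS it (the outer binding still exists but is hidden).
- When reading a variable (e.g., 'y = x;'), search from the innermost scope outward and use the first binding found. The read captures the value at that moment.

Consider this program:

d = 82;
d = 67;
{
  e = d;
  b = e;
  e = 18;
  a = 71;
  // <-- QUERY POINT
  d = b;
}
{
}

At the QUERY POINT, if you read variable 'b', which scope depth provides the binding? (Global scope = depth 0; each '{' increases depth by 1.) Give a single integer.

Step 1: declare d=82 at depth 0
Step 2: declare d=67 at depth 0
Step 3: enter scope (depth=1)
Step 4: declare e=(read d)=67 at depth 1
Step 5: declare b=(read e)=67 at depth 1
Step 6: declare e=18 at depth 1
Step 7: declare a=71 at depth 1
Visible at query point: a=71 b=67 d=67 e=18

Answer: 1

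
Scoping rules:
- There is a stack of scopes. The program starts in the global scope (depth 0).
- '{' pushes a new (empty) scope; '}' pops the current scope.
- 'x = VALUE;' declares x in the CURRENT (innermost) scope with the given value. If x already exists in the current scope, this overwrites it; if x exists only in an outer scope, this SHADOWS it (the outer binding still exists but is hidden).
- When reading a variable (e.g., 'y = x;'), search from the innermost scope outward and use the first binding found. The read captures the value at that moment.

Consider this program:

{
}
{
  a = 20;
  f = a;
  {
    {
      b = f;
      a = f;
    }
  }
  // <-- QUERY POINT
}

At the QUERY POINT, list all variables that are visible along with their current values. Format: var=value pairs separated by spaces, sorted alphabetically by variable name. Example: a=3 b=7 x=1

Step 1: enter scope (depth=1)
Step 2: exit scope (depth=0)
Step 3: enter scope (depth=1)
Step 4: declare a=20 at depth 1
Step 5: declare f=(read a)=20 at depth 1
Step 6: enter scope (depth=2)
Step 7: enter scope (depth=3)
Step 8: declare b=(read f)=20 at depth 3
Step 9: declare a=(read f)=20 at depth 3
Step 10: exit scope (depth=2)
Step 11: exit scope (depth=1)
Visible at query point: a=20 f=20

Answer: a=20 f=20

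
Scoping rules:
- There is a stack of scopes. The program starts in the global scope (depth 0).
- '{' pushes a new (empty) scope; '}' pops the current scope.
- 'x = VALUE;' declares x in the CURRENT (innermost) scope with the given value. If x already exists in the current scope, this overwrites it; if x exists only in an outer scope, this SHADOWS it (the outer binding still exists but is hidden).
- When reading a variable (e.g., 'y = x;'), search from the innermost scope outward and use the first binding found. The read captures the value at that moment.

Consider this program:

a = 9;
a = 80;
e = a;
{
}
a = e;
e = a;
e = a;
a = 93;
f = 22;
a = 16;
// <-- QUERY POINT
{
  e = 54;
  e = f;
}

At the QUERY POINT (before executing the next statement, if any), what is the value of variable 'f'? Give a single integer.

Step 1: declare a=9 at depth 0
Step 2: declare a=80 at depth 0
Step 3: declare e=(read a)=80 at depth 0
Step 4: enter scope (depth=1)
Step 5: exit scope (depth=0)
Step 6: declare a=(read e)=80 at depth 0
Step 7: declare e=(read a)=80 at depth 0
Step 8: declare e=(read a)=80 at depth 0
Step 9: declare a=93 at depth 0
Step 10: declare f=22 at depth 0
Step 11: declare a=16 at depth 0
Visible at query point: a=16 e=80 f=22

Answer: 22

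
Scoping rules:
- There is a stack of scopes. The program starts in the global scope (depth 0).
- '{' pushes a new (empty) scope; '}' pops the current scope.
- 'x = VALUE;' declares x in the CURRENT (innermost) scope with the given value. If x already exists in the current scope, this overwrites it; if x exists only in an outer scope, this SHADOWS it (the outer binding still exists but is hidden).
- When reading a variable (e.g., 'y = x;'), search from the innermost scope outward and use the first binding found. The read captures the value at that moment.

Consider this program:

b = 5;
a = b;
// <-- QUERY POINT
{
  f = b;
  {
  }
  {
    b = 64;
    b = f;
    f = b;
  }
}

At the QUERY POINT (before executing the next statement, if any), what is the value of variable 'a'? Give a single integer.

Step 1: declare b=5 at depth 0
Step 2: declare a=(read b)=5 at depth 0
Visible at query point: a=5 b=5

Answer: 5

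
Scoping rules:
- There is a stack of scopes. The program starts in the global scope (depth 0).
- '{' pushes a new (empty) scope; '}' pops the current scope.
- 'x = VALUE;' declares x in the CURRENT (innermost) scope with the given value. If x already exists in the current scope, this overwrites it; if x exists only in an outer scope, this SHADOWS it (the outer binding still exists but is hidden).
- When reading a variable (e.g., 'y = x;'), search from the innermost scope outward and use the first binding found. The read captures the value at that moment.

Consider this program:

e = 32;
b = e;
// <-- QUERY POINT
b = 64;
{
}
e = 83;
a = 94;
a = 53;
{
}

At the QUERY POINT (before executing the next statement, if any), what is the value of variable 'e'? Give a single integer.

Answer: 32

Derivation:
Step 1: declare e=32 at depth 0
Step 2: declare b=(read e)=32 at depth 0
Visible at query point: b=32 e=32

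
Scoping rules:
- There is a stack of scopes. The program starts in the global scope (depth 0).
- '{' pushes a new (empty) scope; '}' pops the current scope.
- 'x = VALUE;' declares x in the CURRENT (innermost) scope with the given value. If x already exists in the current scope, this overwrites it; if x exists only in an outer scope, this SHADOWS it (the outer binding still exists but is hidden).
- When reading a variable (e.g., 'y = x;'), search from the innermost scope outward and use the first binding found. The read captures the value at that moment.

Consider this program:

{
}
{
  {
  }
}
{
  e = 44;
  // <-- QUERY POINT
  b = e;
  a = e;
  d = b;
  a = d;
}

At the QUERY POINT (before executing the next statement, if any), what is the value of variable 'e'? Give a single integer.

Answer: 44

Derivation:
Step 1: enter scope (depth=1)
Step 2: exit scope (depth=0)
Step 3: enter scope (depth=1)
Step 4: enter scope (depth=2)
Step 5: exit scope (depth=1)
Step 6: exit scope (depth=0)
Step 7: enter scope (depth=1)
Step 8: declare e=44 at depth 1
Visible at query point: e=44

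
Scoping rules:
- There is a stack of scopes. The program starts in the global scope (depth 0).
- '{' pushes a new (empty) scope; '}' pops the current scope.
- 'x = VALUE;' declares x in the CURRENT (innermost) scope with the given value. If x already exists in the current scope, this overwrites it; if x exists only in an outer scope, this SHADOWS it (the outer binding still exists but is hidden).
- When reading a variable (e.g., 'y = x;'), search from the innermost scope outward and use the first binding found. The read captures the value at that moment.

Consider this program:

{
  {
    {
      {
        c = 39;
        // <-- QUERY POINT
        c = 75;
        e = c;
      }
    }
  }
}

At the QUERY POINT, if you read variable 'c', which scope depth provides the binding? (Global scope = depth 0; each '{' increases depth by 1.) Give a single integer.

Step 1: enter scope (depth=1)
Step 2: enter scope (depth=2)
Step 3: enter scope (depth=3)
Step 4: enter scope (depth=4)
Step 5: declare c=39 at depth 4
Visible at query point: c=39

Answer: 4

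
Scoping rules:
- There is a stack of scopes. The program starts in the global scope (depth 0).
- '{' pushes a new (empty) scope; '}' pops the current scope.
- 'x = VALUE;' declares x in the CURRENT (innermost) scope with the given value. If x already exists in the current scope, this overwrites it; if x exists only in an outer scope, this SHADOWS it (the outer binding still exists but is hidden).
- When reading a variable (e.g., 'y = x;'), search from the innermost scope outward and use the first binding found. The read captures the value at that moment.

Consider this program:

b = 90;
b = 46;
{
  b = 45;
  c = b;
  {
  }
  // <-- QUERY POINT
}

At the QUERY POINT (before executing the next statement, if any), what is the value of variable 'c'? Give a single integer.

Step 1: declare b=90 at depth 0
Step 2: declare b=46 at depth 0
Step 3: enter scope (depth=1)
Step 4: declare b=45 at depth 1
Step 5: declare c=(read b)=45 at depth 1
Step 6: enter scope (depth=2)
Step 7: exit scope (depth=1)
Visible at query point: b=45 c=45

Answer: 45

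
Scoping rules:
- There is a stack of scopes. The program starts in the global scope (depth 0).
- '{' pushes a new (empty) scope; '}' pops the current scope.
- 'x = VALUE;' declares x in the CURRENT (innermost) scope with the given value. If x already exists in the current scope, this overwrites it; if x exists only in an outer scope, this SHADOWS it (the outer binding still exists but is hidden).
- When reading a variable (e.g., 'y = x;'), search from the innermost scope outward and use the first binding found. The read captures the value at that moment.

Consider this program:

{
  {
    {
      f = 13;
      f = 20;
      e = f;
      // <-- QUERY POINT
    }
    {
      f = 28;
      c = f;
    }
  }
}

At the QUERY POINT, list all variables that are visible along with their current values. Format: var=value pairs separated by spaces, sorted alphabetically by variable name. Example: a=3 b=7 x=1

Answer: e=20 f=20

Derivation:
Step 1: enter scope (depth=1)
Step 2: enter scope (depth=2)
Step 3: enter scope (depth=3)
Step 4: declare f=13 at depth 3
Step 5: declare f=20 at depth 3
Step 6: declare e=(read f)=20 at depth 3
Visible at query point: e=20 f=20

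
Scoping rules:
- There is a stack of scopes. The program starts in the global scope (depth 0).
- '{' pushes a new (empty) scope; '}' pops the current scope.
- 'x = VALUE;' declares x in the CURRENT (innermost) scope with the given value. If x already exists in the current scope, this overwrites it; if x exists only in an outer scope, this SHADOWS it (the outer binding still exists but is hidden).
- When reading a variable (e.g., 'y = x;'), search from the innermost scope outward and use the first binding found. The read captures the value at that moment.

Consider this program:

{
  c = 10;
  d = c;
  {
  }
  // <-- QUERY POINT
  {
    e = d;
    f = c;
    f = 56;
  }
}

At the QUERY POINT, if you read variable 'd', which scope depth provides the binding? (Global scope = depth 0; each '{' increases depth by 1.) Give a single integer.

Step 1: enter scope (depth=1)
Step 2: declare c=10 at depth 1
Step 3: declare d=(read c)=10 at depth 1
Step 4: enter scope (depth=2)
Step 5: exit scope (depth=1)
Visible at query point: c=10 d=10

Answer: 1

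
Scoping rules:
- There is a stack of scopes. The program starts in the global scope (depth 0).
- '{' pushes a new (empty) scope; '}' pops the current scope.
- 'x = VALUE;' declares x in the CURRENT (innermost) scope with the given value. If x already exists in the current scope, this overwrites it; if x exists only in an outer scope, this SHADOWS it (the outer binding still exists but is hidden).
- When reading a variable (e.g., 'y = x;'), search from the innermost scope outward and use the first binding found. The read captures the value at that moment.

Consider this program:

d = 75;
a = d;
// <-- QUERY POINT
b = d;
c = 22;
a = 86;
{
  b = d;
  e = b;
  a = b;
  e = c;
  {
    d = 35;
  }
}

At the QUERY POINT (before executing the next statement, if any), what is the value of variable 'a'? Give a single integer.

Answer: 75

Derivation:
Step 1: declare d=75 at depth 0
Step 2: declare a=(read d)=75 at depth 0
Visible at query point: a=75 d=75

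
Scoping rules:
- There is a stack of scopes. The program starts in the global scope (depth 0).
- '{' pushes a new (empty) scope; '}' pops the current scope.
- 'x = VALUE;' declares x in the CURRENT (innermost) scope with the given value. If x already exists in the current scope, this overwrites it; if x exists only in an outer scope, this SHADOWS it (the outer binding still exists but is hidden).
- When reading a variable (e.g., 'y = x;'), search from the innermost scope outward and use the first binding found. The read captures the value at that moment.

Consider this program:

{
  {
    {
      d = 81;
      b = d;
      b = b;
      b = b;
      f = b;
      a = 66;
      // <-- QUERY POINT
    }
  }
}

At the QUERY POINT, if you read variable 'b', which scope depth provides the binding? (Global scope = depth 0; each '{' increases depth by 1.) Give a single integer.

Answer: 3

Derivation:
Step 1: enter scope (depth=1)
Step 2: enter scope (depth=2)
Step 3: enter scope (depth=3)
Step 4: declare d=81 at depth 3
Step 5: declare b=(read d)=81 at depth 3
Step 6: declare b=(read b)=81 at depth 3
Step 7: declare b=(read b)=81 at depth 3
Step 8: declare f=(read b)=81 at depth 3
Step 9: declare a=66 at depth 3
Visible at query point: a=66 b=81 d=81 f=81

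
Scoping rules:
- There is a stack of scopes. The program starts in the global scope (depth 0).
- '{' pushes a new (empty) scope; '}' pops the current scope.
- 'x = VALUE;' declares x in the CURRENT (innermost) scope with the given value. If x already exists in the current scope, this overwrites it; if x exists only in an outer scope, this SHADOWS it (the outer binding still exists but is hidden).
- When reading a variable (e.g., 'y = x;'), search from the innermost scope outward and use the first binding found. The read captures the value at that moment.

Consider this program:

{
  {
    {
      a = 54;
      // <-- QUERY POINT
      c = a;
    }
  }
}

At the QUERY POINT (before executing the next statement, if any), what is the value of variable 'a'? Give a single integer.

Step 1: enter scope (depth=1)
Step 2: enter scope (depth=2)
Step 3: enter scope (depth=3)
Step 4: declare a=54 at depth 3
Visible at query point: a=54

Answer: 54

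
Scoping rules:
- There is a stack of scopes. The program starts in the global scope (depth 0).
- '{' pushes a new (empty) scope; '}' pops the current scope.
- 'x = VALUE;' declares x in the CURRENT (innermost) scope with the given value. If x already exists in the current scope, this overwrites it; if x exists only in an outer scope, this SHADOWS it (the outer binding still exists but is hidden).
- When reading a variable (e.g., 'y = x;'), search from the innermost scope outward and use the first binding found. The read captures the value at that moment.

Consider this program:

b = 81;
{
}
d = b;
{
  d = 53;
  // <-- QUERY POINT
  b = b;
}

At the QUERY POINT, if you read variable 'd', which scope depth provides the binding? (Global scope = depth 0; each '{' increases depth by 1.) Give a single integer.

Answer: 1

Derivation:
Step 1: declare b=81 at depth 0
Step 2: enter scope (depth=1)
Step 3: exit scope (depth=0)
Step 4: declare d=(read b)=81 at depth 0
Step 5: enter scope (depth=1)
Step 6: declare d=53 at depth 1
Visible at query point: b=81 d=53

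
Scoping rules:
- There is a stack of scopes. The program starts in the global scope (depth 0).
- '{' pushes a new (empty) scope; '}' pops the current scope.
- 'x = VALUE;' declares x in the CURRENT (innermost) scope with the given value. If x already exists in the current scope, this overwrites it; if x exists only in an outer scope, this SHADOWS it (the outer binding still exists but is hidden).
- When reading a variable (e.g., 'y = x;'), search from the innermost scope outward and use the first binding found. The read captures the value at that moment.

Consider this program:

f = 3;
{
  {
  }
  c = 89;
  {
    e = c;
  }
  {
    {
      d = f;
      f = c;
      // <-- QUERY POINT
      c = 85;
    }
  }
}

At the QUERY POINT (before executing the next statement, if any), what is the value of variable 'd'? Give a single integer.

Answer: 3

Derivation:
Step 1: declare f=3 at depth 0
Step 2: enter scope (depth=1)
Step 3: enter scope (depth=2)
Step 4: exit scope (depth=1)
Step 5: declare c=89 at depth 1
Step 6: enter scope (depth=2)
Step 7: declare e=(read c)=89 at depth 2
Step 8: exit scope (depth=1)
Step 9: enter scope (depth=2)
Step 10: enter scope (depth=3)
Step 11: declare d=(read f)=3 at depth 3
Step 12: declare f=(read c)=89 at depth 3
Visible at query point: c=89 d=3 f=89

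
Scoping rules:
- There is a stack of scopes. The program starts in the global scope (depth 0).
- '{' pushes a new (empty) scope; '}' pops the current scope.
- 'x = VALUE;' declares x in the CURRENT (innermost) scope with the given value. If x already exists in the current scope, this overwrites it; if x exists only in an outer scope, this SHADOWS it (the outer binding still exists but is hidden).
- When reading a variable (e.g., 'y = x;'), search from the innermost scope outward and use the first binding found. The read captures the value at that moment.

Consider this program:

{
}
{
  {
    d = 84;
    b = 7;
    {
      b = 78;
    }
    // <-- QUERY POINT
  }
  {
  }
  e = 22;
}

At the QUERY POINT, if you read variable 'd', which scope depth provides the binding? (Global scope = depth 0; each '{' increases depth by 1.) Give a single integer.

Step 1: enter scope (depth=1)
Step 2: exit scope (depth=0)
Step 3: enter scope (depth=1)
Step 4: enter scope (depth=2)
Step 5: declare d=84 at depth 2
Step 6: declare b=7 at depth 2
Step 7: enter scope (depth=3)
Step 8: declare b=78 at depth 3
Step 9: exit scope (depth=2)
Visible at query point: b=7 d=84

Answer: 2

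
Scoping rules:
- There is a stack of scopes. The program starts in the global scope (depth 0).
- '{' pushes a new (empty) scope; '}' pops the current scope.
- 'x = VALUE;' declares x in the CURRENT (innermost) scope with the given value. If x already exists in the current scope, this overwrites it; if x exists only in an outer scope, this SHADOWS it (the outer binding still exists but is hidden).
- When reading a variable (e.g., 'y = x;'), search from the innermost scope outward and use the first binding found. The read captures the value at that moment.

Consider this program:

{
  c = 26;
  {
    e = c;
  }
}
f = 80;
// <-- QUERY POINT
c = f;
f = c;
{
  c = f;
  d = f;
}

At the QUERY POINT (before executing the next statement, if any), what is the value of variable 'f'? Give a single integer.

Step 1: enter scope (depth=1)
Step 2: declare c=26 at depth 1
Step 3: enter scope (depth=2)
Step 4: declare e=(read c)=26 at depth 2
Step 5: exit scope (depth=1)
Step 6: exit scope (depth=0)
Step 7: declare f=80 at depth 0
Visible at query point: f=80

Answer: 80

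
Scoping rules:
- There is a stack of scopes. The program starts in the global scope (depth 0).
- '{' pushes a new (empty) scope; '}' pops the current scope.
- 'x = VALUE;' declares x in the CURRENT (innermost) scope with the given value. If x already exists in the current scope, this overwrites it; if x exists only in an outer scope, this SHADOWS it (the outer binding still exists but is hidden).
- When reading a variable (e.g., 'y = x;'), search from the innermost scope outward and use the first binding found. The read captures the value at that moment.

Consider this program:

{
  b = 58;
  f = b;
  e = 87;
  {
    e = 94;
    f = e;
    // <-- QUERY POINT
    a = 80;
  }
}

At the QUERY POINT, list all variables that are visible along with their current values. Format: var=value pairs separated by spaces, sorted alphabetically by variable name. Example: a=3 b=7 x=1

Step 1: enter scope (depth=1)
Step 2: declare b=58 at depth 1
Step 3: declare f=(read b)=58 at depth 1
Step 4: declare e=87 at depth 1
Step 5: enter scope (depth=2)
Step 6: declare e=94 at depth 2
Step 7: declare f=(read e)=94 at depth 2
Visible at query point: b=58 e=94 f=94

Answer: b=58 e=94 f=94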